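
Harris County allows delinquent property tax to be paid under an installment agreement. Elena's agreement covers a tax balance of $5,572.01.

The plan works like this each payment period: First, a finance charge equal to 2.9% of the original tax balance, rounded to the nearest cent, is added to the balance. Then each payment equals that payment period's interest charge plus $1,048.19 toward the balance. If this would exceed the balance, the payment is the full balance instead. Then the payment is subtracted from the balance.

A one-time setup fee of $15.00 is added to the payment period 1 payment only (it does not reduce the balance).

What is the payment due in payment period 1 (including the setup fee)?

Payment period 1: $5,572.01 +$161.59 interest = $5,733.60; pay $1,209.78 (+ $15.00 fee) → $4,523.82

$1,224.78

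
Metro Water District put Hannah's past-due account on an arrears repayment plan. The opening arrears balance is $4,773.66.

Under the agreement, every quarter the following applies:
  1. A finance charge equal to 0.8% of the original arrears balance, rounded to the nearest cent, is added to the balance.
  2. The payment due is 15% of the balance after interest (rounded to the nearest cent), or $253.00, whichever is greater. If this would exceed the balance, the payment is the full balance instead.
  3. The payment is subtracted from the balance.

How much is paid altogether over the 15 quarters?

Quarter 1: opening $4,773.66; interest $38.19 → $4,811.85; payment $721.78; balance $4,090.07
Quarter 2: opening $4,090.07; interest $38.19 → $4,128.26; payment $619.24; balance $3,509.02
Quarter 3: opening $3,509.02; interest $38.19 → $3,547.21; payment $532.08; balance $3,015.13
Quarter 4: opening $3,015.13; interest $38.19 → $3,053.32; payment $458.00; balance $2,595.32
Quarter 5: opening $2,595.32; interest $38.19 → $2,633.51; payment $395.03; balance $2,238.48
Quarter 6: opening $2,238.48; interest $38.19 → $2,276.67; payment $341.50; balance $1,935.17
Quarter 7: opening $1,935.17; interest $38.19 → $1,973.36; payment $296.00; balance $1,677.36
Quarter 8: opening $1,677.36; interest $38.19 → $1,715.55; payment $257.33; balance $1,458.22
Quarter 9: opening $1,458.22; interest $38.19 → $1,496.41; payment $253.00; balance $1,243.41
Quarter 10: opening $1,243.41; interest $38.19 → $1,281.60; payment $253.00; balance $1,028.60
Quarter 11: opening $1,028.60; interest $38.19 → $1,066.79; payment $253.00; balance $813.79
Quarter 12: opening $813.79; interest $38.19 → $851.98; payment $253.00; balance $598.98
Quarter 13: opening $598.98; interest $38.19 → $637.17; payment $253.00; balance $384.17
Quarter 14: opening $384.17; interest $38.19 → $422.36; payment $253.00; balance $169.36
Quarter 15: opening $169.36; interest $38.19 → $207.55; payment $207.55; balance $0.00
Total paid: $5,346.51

$5,346.51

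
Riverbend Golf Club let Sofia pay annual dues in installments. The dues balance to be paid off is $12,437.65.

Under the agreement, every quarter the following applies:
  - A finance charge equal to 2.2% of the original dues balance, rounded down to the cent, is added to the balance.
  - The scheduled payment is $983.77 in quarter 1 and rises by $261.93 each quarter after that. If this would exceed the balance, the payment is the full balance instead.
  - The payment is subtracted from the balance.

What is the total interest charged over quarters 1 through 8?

$2,188.96

Quarter 1: $12,437.65 +$273.62 interest = $12,711.27; pay $983.77 → $11,727.50
Quarter 2: $11,727.50 +$273.62 interest = $12,001.12; pay $1,245.70 → $10,755.42
Quarter 3: $10,755.42 +$273.62 interest = $11,029.04; pay $1,507.63 → $9,521.41
Quarter 4: $9,521.41 +$273.62 interest = $9,795.03; pay $1,769.56 → $8,025.47
Quarter 5: $8,025.47 +$273.62 interest = $8,299.09; pay $2,031.49 → $6,267.60
Quarter 6: $6,267.60 +$273.62 interest = $6,541.22; pay $2,293.42 → $4,247.80
Quarter 7: $4,247.80 +$273.62 interest = $4,521.42; pay $2,555.35 → $1,966.07
Quarter 8: $1,966.07 +$273.62 interest = $2,239.69; pay $2,239.69 → $0.00
Total interest: $273.62 + $273.62 + $273.62 + $273.62 + $273.62 + $273.62 + $273.62 + $273.62 = $2,188.96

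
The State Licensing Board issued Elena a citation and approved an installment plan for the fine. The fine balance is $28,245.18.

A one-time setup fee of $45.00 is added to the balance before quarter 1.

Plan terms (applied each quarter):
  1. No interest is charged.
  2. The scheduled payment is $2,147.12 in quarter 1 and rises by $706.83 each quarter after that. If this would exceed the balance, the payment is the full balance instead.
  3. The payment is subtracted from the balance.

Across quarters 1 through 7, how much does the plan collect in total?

$28,290.18

Quarter 1: opening $28,290.18; payment $2,147.12; balance $26,143.06
Quarter 2: opening $26,143.06; payment $2,853.95; balance $23,289.11
Quarter 3: opening $23,289.11; payment $3,560.78; balance $19,728.33
Quarter 4: opening $19,728.33; payment $4,267.61; balance $15,460.72
Quarter 5: opening $15,460.72; payment $4,974.44; balance $10,486.28
Quarter 6: opening $10,486.28; payment $5,681.27; balance $4,805.01
Quarter 7: opening $4,805.01; payment $4,805.01; balance $0.00
Total paid: $28,290.18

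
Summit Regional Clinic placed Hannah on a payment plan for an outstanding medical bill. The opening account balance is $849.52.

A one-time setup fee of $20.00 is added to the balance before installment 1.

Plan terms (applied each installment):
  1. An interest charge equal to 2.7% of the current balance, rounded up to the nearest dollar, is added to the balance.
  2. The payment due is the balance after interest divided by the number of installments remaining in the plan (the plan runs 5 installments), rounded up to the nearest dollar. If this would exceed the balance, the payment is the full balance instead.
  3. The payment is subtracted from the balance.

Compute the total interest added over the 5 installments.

Installment 1: $869.52 +$24.00 interest = $893.52; pay $179.00 → $714.52
Installment 2: $714.52 +$20.00 interest = $734.52; pay $184.00 → $550.52
Installment 3: $550.52 +$15.00 interest = $565.52; pay $189.00 → $376.52
Installment 4: $376.52 +$11.00 interest = $387.52; pay $194.00 → $193.52
Installment 5: $193.52 +$6.00 interest = $199.52; pay $199.52 → $0.00
Total interest: $24.00 + $20.00 + $15.00 + $11.00 + $6.00 = $76.00

$76.00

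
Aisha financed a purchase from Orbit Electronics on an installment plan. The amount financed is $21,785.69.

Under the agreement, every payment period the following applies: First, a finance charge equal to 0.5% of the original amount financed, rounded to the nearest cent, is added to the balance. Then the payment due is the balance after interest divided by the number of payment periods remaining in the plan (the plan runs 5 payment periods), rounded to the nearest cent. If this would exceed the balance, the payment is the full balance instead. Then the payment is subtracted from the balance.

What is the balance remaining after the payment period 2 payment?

# | Opening | Interest | Payment | End bal
1 | $21,785.69 | $108.93 | $4,378.92 | $17,515.70
2 | $17,515.70 | $108.93 | $4,406.16 | $13,218.47

$13,218.47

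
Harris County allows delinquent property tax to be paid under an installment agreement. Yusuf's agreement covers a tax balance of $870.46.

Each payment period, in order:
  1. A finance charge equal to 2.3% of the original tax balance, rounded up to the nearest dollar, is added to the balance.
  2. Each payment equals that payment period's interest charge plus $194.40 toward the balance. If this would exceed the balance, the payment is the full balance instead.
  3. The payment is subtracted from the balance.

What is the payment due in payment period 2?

$215.40

# | Opening | Interest | Payment | End bal
1 | $870.46 | $21.00 | $215.40 | $676.06
2 | $676.06 | $21.00 | $215.40 | $481.66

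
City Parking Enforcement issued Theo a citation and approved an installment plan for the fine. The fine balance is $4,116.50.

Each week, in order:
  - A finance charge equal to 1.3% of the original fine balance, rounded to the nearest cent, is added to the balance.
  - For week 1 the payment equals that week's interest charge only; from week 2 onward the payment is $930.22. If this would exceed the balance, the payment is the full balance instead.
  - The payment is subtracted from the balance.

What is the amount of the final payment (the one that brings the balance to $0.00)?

$663.17

Week 1: $4,116.50 +$53.51 interest = $4,170.01; pay $53.51 → $4,116.50
Week 2: $4,116.50 +$53.51 interest = $4,170.01; pay $930.22 → $3,239.79
Week 3: $3,239.79 +$53.51 interest = $3,293.30; pay $930.22 → $2,363.08
Week 4: $2,363.08 +$53.51 interest = $2,416.59; pay $930.22 → $1,486.37
Week 5: $1,486.37 +$53.51 interest = $1,539.88; pay $930.22 → $609.66
Week 6: $609.66 +$53.51 interest = $663.17; pay $663.17 → $0.00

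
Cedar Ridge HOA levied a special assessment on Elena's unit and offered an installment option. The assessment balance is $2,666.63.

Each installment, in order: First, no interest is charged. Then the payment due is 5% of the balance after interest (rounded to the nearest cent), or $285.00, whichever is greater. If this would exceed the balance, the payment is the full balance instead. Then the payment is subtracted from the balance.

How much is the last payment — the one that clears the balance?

$101.63

Installment 1: $2,666.63 − $285.00 → $2,381.63
Installment 2: $2,381.63 − $285.00 → $2,096.63
Installment 3: $2,096.63 − $285.00 → $1,811.63
Installment 4: $1,811.63 − $285.00 → $1,526.63
Installment 5: $1,526.63 − $285.00 → $1,241.63
Installment 6: $1,241.63 − $285.00 → $956.63
Installment 7: $956.63 − $285.00 → $671.63
Installment 8: $671.63 − $285.00 → $386.63
Installment 9: $386.63 − $285.00 → $101.63
Installment 10: $101.63 − $101.63 → $0.00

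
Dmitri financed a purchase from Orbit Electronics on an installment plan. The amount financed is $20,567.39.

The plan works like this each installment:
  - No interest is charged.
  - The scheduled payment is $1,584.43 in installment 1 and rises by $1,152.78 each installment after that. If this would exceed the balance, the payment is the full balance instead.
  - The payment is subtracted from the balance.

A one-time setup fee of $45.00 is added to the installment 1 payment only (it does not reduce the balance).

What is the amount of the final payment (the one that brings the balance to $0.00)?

Installment 1: $20,567.39 − $1,584.43 (+ $45.00 fee) → $18,982.96
Installment 2: $18,982.96 − $2,737.21 → $16,245.75
Installment 3: $16,245.75 − $3,889.99 → $12,355.76
Installment 4: $12,355.76 − $5,042.77 → $7,312.99
Installment 5: $7,312.99 − $6,195.55 → $1,117.44
Installment 6: $1,117.44 − $1,117.44 → $0.00

$1,117.44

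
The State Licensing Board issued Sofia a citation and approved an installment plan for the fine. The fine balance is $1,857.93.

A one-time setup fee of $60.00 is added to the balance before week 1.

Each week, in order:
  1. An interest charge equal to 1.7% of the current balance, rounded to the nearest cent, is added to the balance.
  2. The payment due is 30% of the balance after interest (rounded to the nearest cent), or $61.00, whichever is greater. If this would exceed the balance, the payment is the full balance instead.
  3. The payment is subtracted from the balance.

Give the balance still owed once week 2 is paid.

# | Opening | Interest | Payment | End bal
1 | $1,917.93 | $32.60 | $585.16 | $1,365.37
2 | $1,365.37 | $23.21 | $416.57 | $972.01

$972.01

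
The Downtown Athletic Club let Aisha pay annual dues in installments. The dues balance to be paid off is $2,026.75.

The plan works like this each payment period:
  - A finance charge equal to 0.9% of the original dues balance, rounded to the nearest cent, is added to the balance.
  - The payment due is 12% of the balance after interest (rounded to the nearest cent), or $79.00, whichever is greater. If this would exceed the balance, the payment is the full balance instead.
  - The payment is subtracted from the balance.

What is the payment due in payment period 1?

$245.40

Payment period 1: opening $2,026.75; interest $18.24 → $2,044.99; payment $245.40; balance $1,799.59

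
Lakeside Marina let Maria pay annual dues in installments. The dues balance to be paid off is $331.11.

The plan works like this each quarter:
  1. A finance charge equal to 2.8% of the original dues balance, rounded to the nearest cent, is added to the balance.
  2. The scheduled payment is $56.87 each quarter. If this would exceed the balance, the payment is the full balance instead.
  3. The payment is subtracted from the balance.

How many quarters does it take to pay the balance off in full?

Quarter 1: opening $331.11; interest $9.27 → $340.38; payment $56.87; balance $283.51
Quarter 2: opening $283.51; interest $9.27 → $292.78; payment $56.87; balance $235.91
Quarter 3: opening $235.91; interest $9.27 → $245.18; payment $56.87; balance $188.31
Quarter 4: opening $188.31; interest $9.27 → $197.58; payment $56.87; balance $140.71
Quarter 5: opening $140.71; interest $9.27 → $149.98; payment $56.87; balance $93.11
Quarter 6: opening $93.11; interest $9.27 → $102.38; payment $56.87; balance $45.51
Quarter 7: opening $45.51; interest $9.27 → $54.78; payment $54.78; balance $0.00
Balance reaches $0.00 in quarter 7.

7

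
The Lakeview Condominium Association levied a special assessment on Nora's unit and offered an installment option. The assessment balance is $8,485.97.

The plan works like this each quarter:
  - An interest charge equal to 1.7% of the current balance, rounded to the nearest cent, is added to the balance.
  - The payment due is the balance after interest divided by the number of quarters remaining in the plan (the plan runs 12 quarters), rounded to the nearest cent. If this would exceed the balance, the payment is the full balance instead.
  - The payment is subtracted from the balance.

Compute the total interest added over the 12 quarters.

$998.71

Quarter 1: $8,485.97 +$144.26 interest = $8,630.23; pay $719.19 → $7,911.04
Quarter 2: $7,911.04 +$134.49 interest = $8,045.53; pay $731.41 → $7,314.12
Quarter 3: $7,314.12 +$124.34 interest = $7,438.46; pay $743.85 → $6,694.61
Quarter 4: $6,694.61 +$113.81 interest = $6,808.42; pay $756.49 → $6,051.93
Quarter 5: $6,051.93 +$102.88 interest = $6,154.81; pay $769.35 → $5,385.46
Quarter 6: $5,385.46 +$91.55 interest = $5,477.01; pay $782.43 → $4,694.58
Quarter 7: $4,694.58 +$79.81 interest = $4,774.39; pay $795.73 → $3,978.66
Quarter 8: $3,978.66 +$67.64 interest = $4,046.30; pay $809.26 → $3,237.04
Quarter 9: $3,237.04 +$55.03 interest = $3,292.07; pay $823.02 → $2,469.05
Quarter 10: $2,469.05 +$41.97 interest = $2,511.02; pay $837.01 → $1,674.01
Quarter 11: $1,674.01 +$28.46 interest = $1,702.47; pay $851.24 → $851.23
Quarter 12: $851.23 +$14.47 interest = $865.70; pay $865.70 → $0.00
Total interest: $144.26 + $134.49 + $124.34 + $113.81 + $102.88 + $91.55 + $79.81 + $67.64 + $55.03 + $41.97 + $28.46 + $14.47 = $998.71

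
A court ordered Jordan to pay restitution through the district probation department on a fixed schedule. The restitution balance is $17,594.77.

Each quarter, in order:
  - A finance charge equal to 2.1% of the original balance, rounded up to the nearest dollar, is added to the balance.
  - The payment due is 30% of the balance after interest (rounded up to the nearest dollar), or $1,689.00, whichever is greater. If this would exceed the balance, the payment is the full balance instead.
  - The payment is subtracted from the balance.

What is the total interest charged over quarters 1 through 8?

# | Opening | Interest | Payment | End bal
1 | $17,594.77 | $370.00 | $5,390.00 | $12,574.77
2 | $12,574.77 | $370.00 | $3,884.00 | $9,060.77
3 | $9,060.77 | $370.00 | $2,830.00 | $6,600.77
4 | $6,600.77 | $370.00 | $2,092.00 | $4,878.77
5 | $4,878.77 | $370.00 | $1,689.00 | $3,559.77
6 | $3,559.77 | $370.00 | $1,689.00 | $2,240.77
7 | $2,240.77 | $370.00 | $1,689.00 | $921.77
8 | $921.77 | $370.00 | $1,291.77 | $0.00
Total interest: $370.00 + $370.00 + $370.00 + $370.00 + $370.00 + $370.00 + $370.00 + $370.00 = $2,960.00

$2,960.00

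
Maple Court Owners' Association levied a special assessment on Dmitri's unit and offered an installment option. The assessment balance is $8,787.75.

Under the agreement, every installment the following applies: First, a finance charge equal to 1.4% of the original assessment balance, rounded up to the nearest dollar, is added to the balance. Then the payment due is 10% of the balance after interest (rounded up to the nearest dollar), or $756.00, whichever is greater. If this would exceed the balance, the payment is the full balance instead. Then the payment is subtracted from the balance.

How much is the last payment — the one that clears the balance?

$500.75

Installment 1: opening $8,787.75; interest $124.00 → $8,911.75; payment $892.00; balance $8,019.75
Installment 2: opening $8,019.75; interest $124.00 → $8,143.75; payment $815.00; balance $7,328.75
Installment 3: opening $7,328.75; interest $124.00 → $7,452.75; payment $756.00; balance $6,696.75
Installment 4: opening $6,696.75; interest $124.00 → $6,820.75; payment $756.00; balance $6,064.75
Installment 5: opening $6,064.75; interest $124.00 → $6,188.75; payment $756.00; balance $5,432.75
Installment 6: opening $5,432.75; interest $124.00 → $5,556.75; payment $756.00; balance $4,800.75
Installment 7: opening $4,800.75; interest $124.00 → $4,924.75; payment $756.00; balance $4,168.75
Installment 8: opening $4,168.75; interest $124.00 → $4,292.75; payment $756.00; balance $3,536.75
Installment 9: opening $3,536.75; interest $124.00 → $3,660.75; payment $756.00; balance $2,904.75
Installment 10: opening $2,904.75; interest $124.00 → $3,028.75; payment $756.00; balance $2,272.75
Installment 11: opening $2,272.75; interest $124.00 → $2,396.75; payment $756.00; balance $1,640.75
Installment 12: opening $1,640.75; interest $124.00 → $1,764.75; payment $756.00; balance $1,008.75
Installment 13: opening $1,008.75; interest $124.00 → $1,132.75; payment $756.00; balance $376.75
Installment 14: opening $376.75; interest $124.00 → $500.75; payment $500.75; balance $0.00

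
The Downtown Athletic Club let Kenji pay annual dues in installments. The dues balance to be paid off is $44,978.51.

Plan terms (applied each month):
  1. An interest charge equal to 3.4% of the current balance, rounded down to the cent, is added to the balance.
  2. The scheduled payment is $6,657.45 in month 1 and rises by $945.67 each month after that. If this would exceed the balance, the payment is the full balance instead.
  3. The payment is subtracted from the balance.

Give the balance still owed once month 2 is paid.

$33,602.11

# | Opening | Interest | Payment | End bal
1 | $44,978.51 | $1,529.26 | $6,657.45 | $39,850.32
2 | $39,850.32 | $1,354.91 | $7,603.12 | $33,602.11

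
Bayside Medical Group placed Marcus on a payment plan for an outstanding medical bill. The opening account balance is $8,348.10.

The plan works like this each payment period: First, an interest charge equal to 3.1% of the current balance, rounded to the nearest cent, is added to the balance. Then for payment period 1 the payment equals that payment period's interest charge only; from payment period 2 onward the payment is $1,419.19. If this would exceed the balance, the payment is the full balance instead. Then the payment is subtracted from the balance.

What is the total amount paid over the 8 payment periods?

$9,622.74

# | Opening | Interest | Payment | End bal
1 | $8,348.10 | $258.79 | $258.79 | $8,348.10
2 | $8,348.10 | $258.79 | $1,419.19 | $7,187.70
3 | $7,187.70 | $222.82 | $1,419.19 | $5,991.33
4 | $5,991.33 | $185.73 | $1,419.19 | $4,757.87
5 | $4,757.87 | $147.49 | $1,419.19 | $3,486.17
6 | $3,486.17 | $108.07 | $1,419.19 | $2,175.05
7 | $2,175.05 | $67.43 | $1,419.19 | $823.29
8 | $823.29 | $25.52 | $848.81 | $0.00
Total paid: $9,622.74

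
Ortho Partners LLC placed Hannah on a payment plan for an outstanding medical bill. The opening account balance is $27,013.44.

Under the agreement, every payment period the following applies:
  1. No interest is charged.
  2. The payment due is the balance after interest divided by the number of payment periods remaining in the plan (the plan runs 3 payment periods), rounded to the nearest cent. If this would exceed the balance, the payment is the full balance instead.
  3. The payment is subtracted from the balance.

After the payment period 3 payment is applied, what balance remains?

$0.00

Payment period 1: $27,013.44 − $9,004.48 → $18,008.96
Payment period 2: $18,008.96 − $9,004.48 → $9,004.48
Payment period 3: $9,004.48 − $9,004.48 → $0.00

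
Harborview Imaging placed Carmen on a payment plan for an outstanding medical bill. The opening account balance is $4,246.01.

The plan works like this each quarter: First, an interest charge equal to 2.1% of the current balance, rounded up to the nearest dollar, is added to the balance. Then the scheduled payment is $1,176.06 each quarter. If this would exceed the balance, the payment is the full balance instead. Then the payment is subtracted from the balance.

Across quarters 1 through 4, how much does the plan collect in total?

Quarter 1: opening $4,246.01; interest $90.00 → $4,336.01; payment $1,176.06; balance $3,159.95
Quarter 2: opening $3,159.95; interest $67.00 → $3,226.95; payment $1,176.06; balance $2,050.89
Quarter 3: opening $2,050.89; interest $44.00 → $2,094.89; payment $1,176.06; balance $918.83
Quarter 4: opening $918.83; interest $20.00 → $938.83; payment $938.83; balance $0.00
Total paid: $4,467.01

$4,467.01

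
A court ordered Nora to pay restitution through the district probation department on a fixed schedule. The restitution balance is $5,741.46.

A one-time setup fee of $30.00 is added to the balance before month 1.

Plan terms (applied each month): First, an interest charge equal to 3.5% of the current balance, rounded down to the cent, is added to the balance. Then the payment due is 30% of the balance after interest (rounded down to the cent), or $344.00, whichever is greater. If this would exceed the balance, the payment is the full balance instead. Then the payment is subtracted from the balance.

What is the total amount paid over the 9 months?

Month 1: $5,771.46 +$202.00 interest = $5,973.46; pay $1,792.03 → $4,181.43
Month 2: $4,181.43 +$146.35 interest = $4,327.78; pay $1,298.33 → $3,029.45
Month 3: $3,029.45 +$106.03 interest = $3,135.48; pay $940.64 → $2,194.84
Month 4: $2,194.84 +$76.81 interest = $2,271.65; pay $681.49 → $1,590.16
Month 5: $1,590.16 +$55.65 interest = $1,645.81; pay $493.74 → $1,152.07
Month 6: $1,152.07 +$40.32 interest = $1,192.39; pay $357.71 → $834.68
Month 7: $834.68 +$29.21 interest = $863.89; pay $344.00 → $519.89
Month 8: $519.89 +$18.19 interest = $538.08; pay $344.00 → $194.08
Month 9: $194.08 +$6.79 interest = $200.87; pay $200.87 → $0.00
Total paid: $6,452.81

$6,452.81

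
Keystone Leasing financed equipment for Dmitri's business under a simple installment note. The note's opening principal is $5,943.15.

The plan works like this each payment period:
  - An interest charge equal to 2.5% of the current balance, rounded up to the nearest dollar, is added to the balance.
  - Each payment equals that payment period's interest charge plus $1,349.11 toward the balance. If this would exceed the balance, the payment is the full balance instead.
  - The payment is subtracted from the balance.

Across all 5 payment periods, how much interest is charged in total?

$408.00

# | Opening | Interest | Payment | End bal
1 | $5,943.15 | $149.00 | $1,498.11 | $4,594.04
2 | $4,594.04 | $115.00 | $1,464.11 | $3,244.93
3 | $3,244.93 | $82.00 | $1,431.11 | $1,895.82
4 | $1,895.82 | $48.00 | $1,397.11 | $546.71
5 | $546.71 | $14.00 | $560.71 | $0.00
Total interest: $149.00 + $115.00 + $82.00 + $48.00 + $14.00 = $408.00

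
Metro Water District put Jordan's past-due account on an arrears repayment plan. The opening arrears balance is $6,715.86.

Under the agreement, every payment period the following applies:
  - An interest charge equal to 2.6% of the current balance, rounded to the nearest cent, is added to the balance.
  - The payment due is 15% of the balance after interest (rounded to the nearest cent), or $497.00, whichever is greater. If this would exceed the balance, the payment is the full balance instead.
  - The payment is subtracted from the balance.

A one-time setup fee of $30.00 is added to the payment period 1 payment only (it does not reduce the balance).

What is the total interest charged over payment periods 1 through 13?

$1,062.72

Payment period 1: opening $6,715.86; interest $174.61 → $6,890.47; payment $1,033.57 (+ $30.00 fee); balance $5,856.90
Payment period 2: opening $5,856.90; interest $152.28 → $6,009.18; payment $901.38; balance $5,107.80
Payment period 3: opening $5,107.80; interest $132.80 → $5,240.60; payment $786.09; balance $4,454.51
Payment period 4: opening $4,454.51; interest $115.82 → $4,570.33; payment $685.55; balance $3,884.78
Payment period 5: opening $3,884.78; interest $101.00 → $3,985.78; payment $597.87; balance $3,387.91
Payment period 6: opening $3,387.91; interest $88.09 → $3,476.00; payment $521.40; balance $2,954.60
Payment period 7: opening $2,954.60; interest $76.82 → $3,031.42; payment $497.00; balance $2,534.42
Payment period 8: opening $2,534.42; interest $65.89 → $2,600.31; payment $497.00; balance $2,103.31
Payment period 9: opening $2,103.31; interest $54.69 → $2,158.00; payment $497.00; balance $1,661.00
Payment period 10: opening $1,661.00; interest $43.19 → $1,704.19; payment $497.00; balance $1,207.19
Payment period 11: opening $1,207.19; interest $31.39 → $1,238.58; payment $497.00; balance $741.58
Payment period 12: opening $741.58; interest $19.28 → $760.86; payment $497.00; balance $263.86
Payment period 13: opening $263.86; interest $6.86 → $270.72; payment $270.72; balance $0.00
Total interest: $174.61 + $152.28 + $132.80 + $115.82 + $101.00 + $88.09 + $76.82 + $65.89 + $54.69 + $43.19 + $31.39 + $19.28 + $6.86 = $1,062.72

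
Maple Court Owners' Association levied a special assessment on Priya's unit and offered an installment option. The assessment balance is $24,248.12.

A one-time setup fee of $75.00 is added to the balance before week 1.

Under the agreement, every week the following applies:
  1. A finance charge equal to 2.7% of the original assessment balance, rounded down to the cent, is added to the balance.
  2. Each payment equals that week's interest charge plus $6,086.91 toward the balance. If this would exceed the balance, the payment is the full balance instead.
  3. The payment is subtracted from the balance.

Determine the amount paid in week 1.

$6,741.60

Week 1: opening $24,323.12; interest $654.69 → $24,977.81; payment $6,741.60; balance $18,236.21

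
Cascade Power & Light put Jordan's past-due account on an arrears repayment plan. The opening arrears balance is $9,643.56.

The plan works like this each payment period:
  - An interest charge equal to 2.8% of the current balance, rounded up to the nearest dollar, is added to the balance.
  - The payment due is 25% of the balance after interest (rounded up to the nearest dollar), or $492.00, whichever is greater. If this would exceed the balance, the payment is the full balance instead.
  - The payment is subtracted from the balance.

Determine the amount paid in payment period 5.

$876.00

# | Opening | Interest | Payment | End bal
1 | $9,643.56 | $271.00 | $2,479.00 | $7,435.56
2 | $7,435.56 | $209.00 | $1,912.00 | $5,732.56
3 | $5,732.56 | $161.00 | $1,474.00 | $4,419.56
4 | $4,419.56 | $124.00 | $1,136.00 | $3,407.56
5 | $3,407.56 | $96.00 | $876.00 | $2,627.56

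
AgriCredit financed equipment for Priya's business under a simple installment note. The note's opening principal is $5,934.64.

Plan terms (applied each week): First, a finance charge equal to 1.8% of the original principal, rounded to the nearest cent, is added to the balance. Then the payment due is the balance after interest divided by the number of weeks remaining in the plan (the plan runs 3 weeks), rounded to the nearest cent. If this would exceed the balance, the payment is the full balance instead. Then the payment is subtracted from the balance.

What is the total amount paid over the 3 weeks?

$6,255.10

Week 1: $5,934.64 +$106.82 interest = $6,041.46; pay $2,013.82 → $4,027.64
Week 2: $4,027.64 +$106.82 interest = $4,134.46; pay $2,067.23 → $2,067.23
Week 3: $2,067.23 +$106.82 interest = $2,174.05; pay $2,174.05 → $0.00
Total paid: $6,255.10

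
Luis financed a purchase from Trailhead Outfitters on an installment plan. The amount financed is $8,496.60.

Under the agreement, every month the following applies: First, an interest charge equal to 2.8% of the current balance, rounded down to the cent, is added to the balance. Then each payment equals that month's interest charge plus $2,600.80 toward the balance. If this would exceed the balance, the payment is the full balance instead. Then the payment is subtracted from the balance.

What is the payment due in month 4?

Month 1: opening $8,496.60; interest $237.90 → $8,734.50; payment $2,838.70; balance $5,895.80
Month 2: opening $5,895.80; interest $165.08 → $6,060.88; payment $2,765.88; balance $3,295.00
Month 3: opening $3,295.00; interest $92.26 → $3,387.26; payment $2,693.06; balance $694.20
Month 4: opening $694.20; interest $19.43 → $713.63; payment $713.63; balance $0.00

$713.63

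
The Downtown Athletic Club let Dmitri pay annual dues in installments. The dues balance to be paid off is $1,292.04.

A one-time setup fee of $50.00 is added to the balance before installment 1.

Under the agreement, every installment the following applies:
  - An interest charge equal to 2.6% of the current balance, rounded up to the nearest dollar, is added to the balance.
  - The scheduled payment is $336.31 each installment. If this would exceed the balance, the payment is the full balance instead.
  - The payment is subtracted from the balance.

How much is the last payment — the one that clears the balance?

Installment 1: opening $1,342.04; interest $35.00 → $1,377.04; payment $336.31; balance $1,040.73
Installment 2: opening $1,040.73; interest $28.00 → $1,068.73; payment $336.31; balance $732.42
Installment 3: opening $732.42; interest $20.00 → $752.42; payment $336.31; balance $416.11
Installment 4: opening $416.11; interest $11.00 → $427.11; payment $336.31; balance $90.80
Installment 5: opening $90.80; interest $3.00 → $93.80; payment $93.80; balance $0.00

$93.80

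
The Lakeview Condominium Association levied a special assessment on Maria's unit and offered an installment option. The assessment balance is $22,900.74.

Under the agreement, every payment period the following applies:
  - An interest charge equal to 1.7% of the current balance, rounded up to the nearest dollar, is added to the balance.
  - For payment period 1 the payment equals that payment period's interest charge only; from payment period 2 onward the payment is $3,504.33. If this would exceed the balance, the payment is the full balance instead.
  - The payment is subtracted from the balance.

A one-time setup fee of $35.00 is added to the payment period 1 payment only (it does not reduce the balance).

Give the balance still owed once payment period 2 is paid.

$19,786.41

Payment period 1: opening $22,900.74; interest $390.00 → $23,290.74; payment $390.00 (+ $35.00 fee); balance $22,900.74
Payment period 2: opening $22,900.74; interest $390.00 → $23,290.74; payment $3,504.33; balance $19,786.41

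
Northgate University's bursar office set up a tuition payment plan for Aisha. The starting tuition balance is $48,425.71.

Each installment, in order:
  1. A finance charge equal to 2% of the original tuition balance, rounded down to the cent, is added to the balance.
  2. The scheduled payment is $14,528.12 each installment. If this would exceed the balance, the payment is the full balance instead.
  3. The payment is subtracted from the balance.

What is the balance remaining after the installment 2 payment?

$21,306.49

Installment 1: opening $48,425.71; interest $968.51 → $49,394.22; payment $14,528.12; balance $34,866.10
Installment 2: opening $34,866.10; interest $968.51 → $35,834.61; payment $14,528.12; balance $21,306.49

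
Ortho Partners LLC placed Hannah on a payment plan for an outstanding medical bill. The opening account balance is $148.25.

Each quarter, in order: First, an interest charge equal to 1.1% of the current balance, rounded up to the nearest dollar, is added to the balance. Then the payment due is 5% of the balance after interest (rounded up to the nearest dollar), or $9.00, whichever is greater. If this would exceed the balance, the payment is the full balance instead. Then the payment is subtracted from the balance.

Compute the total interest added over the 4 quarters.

$8.00

Quarter 1: $148.25 +$2.00 interest = $150.25; pay $9.00 → $141.25
Quarter 2: $141.25 +$2.00 interest = $143.25; pay $9.00 → $134.25
Quarter 3: $134.25 +$2.00 interest = $136.25; pay $9.00 → $127.25
Quarter 4: $127.25 +$2.00 interest = $129.25; pay $9.00 → $120.25
Total interest: $2.00 + $2.00 + $2.00 + $2.00 = $8.00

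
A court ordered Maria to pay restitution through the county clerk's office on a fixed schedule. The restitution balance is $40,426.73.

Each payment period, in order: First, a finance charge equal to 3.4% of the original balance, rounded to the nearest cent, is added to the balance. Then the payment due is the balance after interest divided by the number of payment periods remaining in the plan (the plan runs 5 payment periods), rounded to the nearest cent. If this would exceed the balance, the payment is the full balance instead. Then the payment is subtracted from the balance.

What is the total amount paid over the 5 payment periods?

Payment period 1: $40,426.73 +$1,374.51 interest = $41,801.24; pay $8,360.25 → $33,440.99
Payment period 2: $33,440.99 +$1,374.51 interest = $34,815.50; pay $8,703.88 → $26,111.62
Payment period 3: $26,111.62 +$1,374.51 interest = $27,486.13; pay $9,162.04 → $18,324.09
Payment period 4: $18,324.09 +$1,374.51 interest = $19,698.60; pay $9,849.30 → $9,849.30
Payment period 5: $9,849.30 +$1,374.51 interest = $11,223.81; pay $11,223.81 → $0.00
Total paid: $47,299.28

$47,299.28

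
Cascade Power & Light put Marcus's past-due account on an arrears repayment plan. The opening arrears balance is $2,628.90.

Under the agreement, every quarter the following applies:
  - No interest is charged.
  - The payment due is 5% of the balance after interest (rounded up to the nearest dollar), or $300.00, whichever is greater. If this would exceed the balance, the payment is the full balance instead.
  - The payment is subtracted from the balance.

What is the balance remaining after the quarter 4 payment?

Quarter 1: opening $2,628.90; payment $300.00; balance $2,328.90
Quarter 2: opening $2,328.90; payment $300.00; balance $2,028.90
Quarter 3: opening $2,028.90; payment $300.00; balance $1,728.90
Quarter 4: opening $1,728.90; payment $300.00; balance $1,428.90

$1,428.90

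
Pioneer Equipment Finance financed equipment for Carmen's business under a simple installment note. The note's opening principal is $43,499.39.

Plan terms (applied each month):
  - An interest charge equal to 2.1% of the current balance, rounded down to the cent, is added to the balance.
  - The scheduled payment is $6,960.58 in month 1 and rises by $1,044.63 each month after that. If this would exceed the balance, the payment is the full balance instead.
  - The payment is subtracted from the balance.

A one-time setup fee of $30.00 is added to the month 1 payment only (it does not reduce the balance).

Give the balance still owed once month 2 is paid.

$30,233.57

Month 1: opening $43,499.39; interest $913.48 → $44,412.87; payment $6,960.58 (+ $30.00 fee); balance $37,452.29
Month 2: opening $37,452.29; interest $786.49 → $38,238.78; payment $8,005.21; balance $30,233.57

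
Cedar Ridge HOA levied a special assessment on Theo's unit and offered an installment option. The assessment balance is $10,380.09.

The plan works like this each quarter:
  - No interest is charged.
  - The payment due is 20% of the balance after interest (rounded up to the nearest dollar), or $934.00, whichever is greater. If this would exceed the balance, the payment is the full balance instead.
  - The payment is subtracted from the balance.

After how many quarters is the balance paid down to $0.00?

Quarter 1: $10,380.09 − $2,077.00 → $8,303.09
Quarter 2: $8,303.09 − $1,661.00 → $6,642.09
Quarter 3: $6,642.09 − $1,329.00 → $5,313.09
Quarter 4: $5,313.09 − $1,063.00 → $4,250.09
Quarter 5: $4,250.09 − $934.00 → $3,316.09
Quarter 6: $3,316.09 − $934.00 → $2,382.09
Quarter 7: $2,382.09 − $934.00 → $1,448.09
Quarter 8: $1,448.09 − $934.00 → $514.09
Quarter 9: $514.09 − $514.09 → $0.00
Balance reaches $0.00 in quarter 9.

9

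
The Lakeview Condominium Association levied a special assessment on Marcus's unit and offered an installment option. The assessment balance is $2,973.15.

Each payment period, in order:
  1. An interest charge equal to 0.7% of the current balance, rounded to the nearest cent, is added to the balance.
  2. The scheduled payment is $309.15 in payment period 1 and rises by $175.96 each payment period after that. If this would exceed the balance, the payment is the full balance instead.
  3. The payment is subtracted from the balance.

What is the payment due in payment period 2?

Payment period 1: $2,973.15 +$20.81 interest = $2,993.96; pay $309.15 → $2,684.81
Payment period 2: $2,684.81 +$18.79 interest = $2,703.60; pay $485.11 → $2,218.49

$485.11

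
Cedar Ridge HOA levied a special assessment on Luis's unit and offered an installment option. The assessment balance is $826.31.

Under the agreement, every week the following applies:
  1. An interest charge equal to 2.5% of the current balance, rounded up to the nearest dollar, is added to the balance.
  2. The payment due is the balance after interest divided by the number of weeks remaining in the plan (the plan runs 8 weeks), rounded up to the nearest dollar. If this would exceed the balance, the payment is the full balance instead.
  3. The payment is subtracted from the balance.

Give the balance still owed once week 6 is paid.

$239.31

Week 1: opening $826.31; interest $21.00 → $847.31; payment $106.00; balance $741.31
Week 2: opening $741.31; interest $19.00 → $760.31; payment $109.00; balance $651.31
Week 3: opening $651.31; interest $17.00 → $668.31; payment $112.00; balance $556.31
Week 4: opening $556.31; interest $14.00 → $570.31; payment $115.00; balance $455.31
Week 5: opening $455.31; interest $12.00 → $467.31; payment $117.00; balance $350.31
Week 6: opening $350.31; interest $9.00 → $359.31; payment $120.00; balance $239.31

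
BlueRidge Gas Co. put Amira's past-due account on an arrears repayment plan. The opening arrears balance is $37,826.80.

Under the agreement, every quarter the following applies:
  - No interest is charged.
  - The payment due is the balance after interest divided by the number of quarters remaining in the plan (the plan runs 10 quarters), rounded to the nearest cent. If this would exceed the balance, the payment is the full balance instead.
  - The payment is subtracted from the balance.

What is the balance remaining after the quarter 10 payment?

# | Opening | Payment | End bal
1 | $37,826.80 | $3,782.68 | $34,044.12
2 | $34,044.12 | $3,782.68 | $30,261.44
3 | $30,261.44 | $3,782.68 | $26,478.76
4 | $26,478.76 | $3,782.68 | $22,696.08
5 | $22,696.08 | $3,782.68 | $18,913.40
6 | $18,913.40 | $3,782.68 | $15,130.72
7 | $15,130.72 | $3,782.68 | $11,348.04
8 | $11,348.04 | $3,782.68 | $7,565.36
9 | $7,565.36 | $3,782.68 | $3,782.68
10 | $3,782.68 | $3,782.68 | $0.00

$0.00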